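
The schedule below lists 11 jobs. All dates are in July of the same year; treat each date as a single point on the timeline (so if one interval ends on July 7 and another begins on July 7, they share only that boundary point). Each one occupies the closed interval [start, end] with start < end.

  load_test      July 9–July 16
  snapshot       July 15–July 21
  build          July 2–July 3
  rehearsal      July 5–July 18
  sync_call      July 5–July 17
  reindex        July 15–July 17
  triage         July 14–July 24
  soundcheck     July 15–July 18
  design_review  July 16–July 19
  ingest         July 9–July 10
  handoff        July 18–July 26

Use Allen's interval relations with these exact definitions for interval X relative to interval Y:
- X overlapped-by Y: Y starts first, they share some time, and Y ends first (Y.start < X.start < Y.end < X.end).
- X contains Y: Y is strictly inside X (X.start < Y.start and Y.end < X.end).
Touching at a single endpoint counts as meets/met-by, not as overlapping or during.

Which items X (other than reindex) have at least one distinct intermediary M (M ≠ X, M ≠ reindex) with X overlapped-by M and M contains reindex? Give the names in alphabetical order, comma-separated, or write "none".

Target reindex = [July 15, July 17].
Intermediaries M with M contains reindex: rehearsal, triage.
Via rehearsal — items with X overlapped-by rehearsal: design_review, snapshot, triage.
Via triage — items with X overlapped-by triage: handoff.
Union: design_review, handoff, snapshot, triage.

design_review, handoff, snapshot, triage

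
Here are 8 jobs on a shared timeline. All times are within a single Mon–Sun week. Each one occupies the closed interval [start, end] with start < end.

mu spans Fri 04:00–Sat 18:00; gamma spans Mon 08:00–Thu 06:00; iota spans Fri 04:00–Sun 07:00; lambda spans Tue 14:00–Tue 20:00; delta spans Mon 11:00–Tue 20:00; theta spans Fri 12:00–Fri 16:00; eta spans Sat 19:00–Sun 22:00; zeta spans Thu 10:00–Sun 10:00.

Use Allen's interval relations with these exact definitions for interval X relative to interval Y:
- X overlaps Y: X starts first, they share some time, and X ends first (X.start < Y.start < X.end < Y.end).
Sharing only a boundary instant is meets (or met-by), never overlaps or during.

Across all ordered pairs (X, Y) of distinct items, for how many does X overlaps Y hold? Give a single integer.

Checking all 56 ordered pairs for relation 'overlaps'; matching pairs in alphabetical order:
(iota, eta): iota overlaps eta ✓
(zeta, eta): zeta overlaps eta ✓
Count: 2.

2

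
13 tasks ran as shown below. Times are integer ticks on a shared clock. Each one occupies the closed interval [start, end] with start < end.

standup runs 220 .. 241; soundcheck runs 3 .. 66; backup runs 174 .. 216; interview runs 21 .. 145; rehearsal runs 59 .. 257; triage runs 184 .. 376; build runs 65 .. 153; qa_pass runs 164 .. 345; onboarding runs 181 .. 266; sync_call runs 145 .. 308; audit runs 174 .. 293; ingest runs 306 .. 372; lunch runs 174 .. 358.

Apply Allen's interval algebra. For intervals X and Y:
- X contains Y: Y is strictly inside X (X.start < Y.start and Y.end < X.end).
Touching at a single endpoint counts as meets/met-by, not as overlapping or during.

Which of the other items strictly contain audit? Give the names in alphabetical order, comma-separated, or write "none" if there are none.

qa_pass, sync_call

Target audit = [174, 293].
backup [174, 216] → starts → no.
build [65, 153] → before → no.
ingest [306, 372] → after → no.
interview [21, 145] → before → no.
lunch [174, 358] → started-by → no.
onboarding [181, 266] → during → no.
qa_pass [164, 345] → contains → yes.
rehearsal [59, 257] → overlaps → no.
soundcheck [3, 66] → before → no.
standup [220, 241] → during → no.
sync_call [145, 308] → contains → yes.
triage [184, 376] → overlapped-by → no.
Result: qa_pass, sync_call.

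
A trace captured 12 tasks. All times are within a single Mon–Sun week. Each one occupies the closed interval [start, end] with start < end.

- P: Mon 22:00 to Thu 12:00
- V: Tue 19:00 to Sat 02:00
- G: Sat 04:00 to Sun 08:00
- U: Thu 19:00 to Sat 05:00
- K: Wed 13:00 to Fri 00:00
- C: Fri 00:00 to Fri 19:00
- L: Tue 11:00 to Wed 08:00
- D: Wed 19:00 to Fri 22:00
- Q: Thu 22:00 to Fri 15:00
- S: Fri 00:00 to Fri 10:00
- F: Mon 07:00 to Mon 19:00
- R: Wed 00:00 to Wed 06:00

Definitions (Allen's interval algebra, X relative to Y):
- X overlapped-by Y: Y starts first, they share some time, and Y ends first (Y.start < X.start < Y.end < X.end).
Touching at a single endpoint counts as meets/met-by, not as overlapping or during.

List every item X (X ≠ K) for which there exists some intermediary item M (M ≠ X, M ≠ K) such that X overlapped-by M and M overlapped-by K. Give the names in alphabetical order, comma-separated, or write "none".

Target K = [Wed 13:00, Fri 00:00].
Intermediaries M with M overlapped-by K: D, Q, U.
Via D — items with X overlapped-by D: U.
Via Q — items with X overlapped-by Q: C.
Via U — items with X overlapped-by U: G.
Union: C, G, U.

C, G, U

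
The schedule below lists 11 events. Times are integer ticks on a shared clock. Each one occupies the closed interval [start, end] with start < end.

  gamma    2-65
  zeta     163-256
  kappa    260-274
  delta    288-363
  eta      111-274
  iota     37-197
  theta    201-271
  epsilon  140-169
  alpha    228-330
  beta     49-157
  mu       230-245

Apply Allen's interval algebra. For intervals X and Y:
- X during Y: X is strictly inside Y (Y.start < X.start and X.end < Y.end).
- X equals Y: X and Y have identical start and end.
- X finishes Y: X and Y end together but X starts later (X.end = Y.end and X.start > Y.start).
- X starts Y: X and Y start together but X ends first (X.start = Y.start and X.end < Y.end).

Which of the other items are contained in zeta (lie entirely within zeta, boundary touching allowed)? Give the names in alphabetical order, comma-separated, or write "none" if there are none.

mu

Target zeta = [163, 256].
alpha [228, 330] → overlapped-by → no.
beta [49, 157] → before → no.
delta [288, 363] → after → no.
epsilon [140, 169] → overlaps → no.
eta [111, 274] → contains → no.
gamma [2, 65] → before → no.
iota [37, 197] → overlaps → no.
kappa [260, 274] → after → no.
mu [230, 245] → during → yes.
theta [201, 271] → overlapped-by → no.
Result: mu.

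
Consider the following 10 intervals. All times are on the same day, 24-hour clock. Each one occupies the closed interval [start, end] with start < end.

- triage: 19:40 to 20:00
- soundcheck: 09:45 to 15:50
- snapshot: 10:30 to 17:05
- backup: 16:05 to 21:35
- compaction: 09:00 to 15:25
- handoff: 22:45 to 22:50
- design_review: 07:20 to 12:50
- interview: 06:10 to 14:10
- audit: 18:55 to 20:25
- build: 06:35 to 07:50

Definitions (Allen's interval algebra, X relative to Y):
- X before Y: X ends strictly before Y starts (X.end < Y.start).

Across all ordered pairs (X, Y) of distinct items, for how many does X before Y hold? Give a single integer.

Checking all 90 ordered pairs for relation 'before'; matching pairs in alphabetical order:
(audit, handoff): audit before handoff ✓
(backup, handoff): backup before handoff ✓
(build, audit): build before audit ✓
(build, backup): build before backup ✓
(build, compaction): build before compaction ✓
(build, handoff): build before handoff ✓
(build, snapshot): build before snapshot ✓
(build, soundcheck): build before soundcheck ✓
(build, triage): build before triage ✓
(compaction, audit): compaction before audit ✓
(compaction, backup): compaction before backup ✓
(compaction, handoff): compaction before handoff ✓
(compaction, triage): compaction before triage ✓
(design_review, audit): design_review before audit ✓
(design_review, backup): design_review before backup ✓
(design_review, handoff): design_review before handoff ✓
(design_review, triage): design_review before triage ✓
(interview, audit): interview before audit ✓
(interview, backup): interview before backup ✓
(interview, handoff): interview before handoff ✓
(interview, triage): interview before triage ✓
(snapshot, audit): snapshot before audit ✓
(snapshot, handoff): snapshot before handoff ✓
(snapshot, triage): snapshot before triage ✓
... plus 5 further pairs not listed.
Count: 29.

29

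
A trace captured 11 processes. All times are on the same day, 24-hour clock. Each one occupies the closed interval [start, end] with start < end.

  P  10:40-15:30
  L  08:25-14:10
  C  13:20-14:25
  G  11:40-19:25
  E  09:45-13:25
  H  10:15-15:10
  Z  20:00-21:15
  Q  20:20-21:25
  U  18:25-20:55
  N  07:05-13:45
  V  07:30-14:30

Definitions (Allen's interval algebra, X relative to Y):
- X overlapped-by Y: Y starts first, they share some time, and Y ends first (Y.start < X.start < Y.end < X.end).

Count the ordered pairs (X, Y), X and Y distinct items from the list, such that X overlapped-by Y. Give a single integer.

24

Checking all 110 ordered pairs for relation 'overlapped-by'; matching pairs in alphabetical order:
(C, E): C overlapped-by E ✓
(C, L): C overlapped-by L ✓
(C, N): C overlapped-by N ✓
(G, E): G overlapped-by E ✓
(G, H): G overlapped-by H ✓
(G, L): G overlapped-by L ✓
(G, N): G overlapped-by N ✓
(G, P): G overlapped-by P ✓
(G, V): G overlapped-by V ✓
(H, E): H overlapped-by E ✓
(H, L): H overlapped-by L ✓
(H, N): H overlapped-by N ✓
(H, V): H overlapped-by V ✓
(L, N): L overlapped-by N ✓
(P, E): P overlapped-by E ✓
(P, H): P overlapped-by H ✓
(P, L): P overlapped-by L ✓
(P, N): P overlapped-by N ✓
(P, V): P overlapped-by V ✓
(Q, U): Q overlapped-by U ✓
(Q, Z): Q overlapped-by Z ✓
(U, G): U overlapped-by G ✓
(V, N): V overlapped-by N ✓
(Z, U): Z overlapped-by U ✓
Count: 24.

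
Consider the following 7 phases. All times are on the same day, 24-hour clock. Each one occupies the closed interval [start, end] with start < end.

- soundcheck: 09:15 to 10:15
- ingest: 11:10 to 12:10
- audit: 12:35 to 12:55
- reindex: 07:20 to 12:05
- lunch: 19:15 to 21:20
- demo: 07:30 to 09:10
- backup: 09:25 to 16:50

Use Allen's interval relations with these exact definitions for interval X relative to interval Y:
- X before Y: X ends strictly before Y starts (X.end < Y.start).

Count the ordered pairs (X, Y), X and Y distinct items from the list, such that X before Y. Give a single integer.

14

Checking all 42 ordered pairs for relation 'before'; matching pairs in alphabetical order:
(audit, lunch): audit before lunch ✓
(backup, lunch): backup before lunch ✓
(demo, audit): demo before audit ✓
(demo, backup): demo before backup ✓
(demo, ingest): demo before ingest ✓
(demo, lunch): demo before lunch ✓
(demo, soundcheck): demo before soundcheck ✓
(ingest, audit): ingest before audit ✓
(ingest, lunch): ingest before lunch ✓
(reindex, audit): reindex before audit ✓
(reindex, lunch): reindex before lunch ✓
(soundcheck, audit): soundcheck before audit ✓
(soundcheck, ingest): soundcheck before ingest ✓
(soundcheck, lunch): soundcheck before lunch ✓
Count: 14.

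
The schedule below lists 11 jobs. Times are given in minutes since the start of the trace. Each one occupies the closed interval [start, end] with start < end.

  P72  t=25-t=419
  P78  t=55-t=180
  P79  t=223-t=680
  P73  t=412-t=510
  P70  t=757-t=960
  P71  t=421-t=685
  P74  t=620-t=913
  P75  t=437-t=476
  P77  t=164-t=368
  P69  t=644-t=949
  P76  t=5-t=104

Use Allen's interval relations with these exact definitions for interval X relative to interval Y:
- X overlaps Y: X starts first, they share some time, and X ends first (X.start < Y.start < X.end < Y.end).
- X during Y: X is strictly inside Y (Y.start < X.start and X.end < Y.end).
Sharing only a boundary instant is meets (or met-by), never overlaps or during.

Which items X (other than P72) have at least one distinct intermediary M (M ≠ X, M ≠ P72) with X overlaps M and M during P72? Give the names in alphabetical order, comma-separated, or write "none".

P76, P78

Target P72 = [t=25, t=419].
Intermediaries M with M during P72: P77, P78.
Via P77 — items with X overlaps P77: P78.
Via P78 — items with X overlaps P78: P76.
Union: P76, P78.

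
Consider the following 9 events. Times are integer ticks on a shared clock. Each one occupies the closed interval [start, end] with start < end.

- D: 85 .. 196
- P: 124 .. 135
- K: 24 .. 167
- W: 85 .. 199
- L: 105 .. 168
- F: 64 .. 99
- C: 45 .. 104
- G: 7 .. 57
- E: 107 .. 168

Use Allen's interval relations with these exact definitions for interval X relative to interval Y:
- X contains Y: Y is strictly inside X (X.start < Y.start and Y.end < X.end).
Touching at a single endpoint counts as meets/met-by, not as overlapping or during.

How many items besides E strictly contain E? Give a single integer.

Target E = [107, 168].
C [45, 104] → before → no.
D [85, 196] → contains → counts.
F [64, 99] → before → no.
G [7, 57] → before → no.
K [24, 167] → overlaps → no.
L [105, 168] → finished-by → no.
P [124, 135] → during → no.
W [85, 199] → contains → counts.
Total: 2.

2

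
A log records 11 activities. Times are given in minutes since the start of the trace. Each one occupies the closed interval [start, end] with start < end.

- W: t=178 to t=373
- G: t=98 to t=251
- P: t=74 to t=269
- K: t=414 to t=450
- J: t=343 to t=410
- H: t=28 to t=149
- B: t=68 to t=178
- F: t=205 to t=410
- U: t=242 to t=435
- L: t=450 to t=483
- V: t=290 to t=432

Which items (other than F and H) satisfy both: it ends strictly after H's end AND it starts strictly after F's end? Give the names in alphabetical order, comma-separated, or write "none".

K, L

Conditions: its end is strictly after H's end (X.end > t=149) AND its start is strictly after F's end (X.start > t=410).
B: end t=178 > t=149? ✓; start t=68 > t=410? ✗ → no.
G: end t=251 > t=149? ✓; start t=98 > t=410? ✗ → no.
J: end t=410 > t=149? ✓; start t=343 > t=410? ✗ → no.
K: end t=450 > t=149? ✓; start t=414 > t=410? ✓ → yes.
L: end t=483 > t=149? ✓; start t=450 > t=410? ✓ → yes.
P: end t=269 > t=149? ✓; start t=74 > t=410? ✗ → no.
U: end t=435 > t=149? ✓; start t=242 > t=410? ✗ → no.
V: end t=432 > t=149? ✓; start t=290 > t=410? ✗ → no.
W: end t=373 > t=149? ✓; start t=178 > t=410? ✗ → no.
Result: K, L.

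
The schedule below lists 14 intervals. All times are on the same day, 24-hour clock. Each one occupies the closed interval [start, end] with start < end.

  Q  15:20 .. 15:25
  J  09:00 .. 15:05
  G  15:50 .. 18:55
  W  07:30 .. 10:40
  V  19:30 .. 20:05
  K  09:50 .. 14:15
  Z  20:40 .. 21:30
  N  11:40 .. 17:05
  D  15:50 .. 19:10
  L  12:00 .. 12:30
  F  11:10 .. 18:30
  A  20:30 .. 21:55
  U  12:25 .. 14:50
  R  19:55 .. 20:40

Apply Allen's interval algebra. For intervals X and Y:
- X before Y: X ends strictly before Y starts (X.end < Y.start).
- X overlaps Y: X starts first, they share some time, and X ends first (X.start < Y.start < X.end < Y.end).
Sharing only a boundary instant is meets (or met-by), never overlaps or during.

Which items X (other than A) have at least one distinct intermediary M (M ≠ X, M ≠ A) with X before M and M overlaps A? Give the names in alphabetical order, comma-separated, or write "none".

Target A = [20:30, 21:55].
Intermediaries M with M overlaps A: R.
Via R — items with X before R: D, F, G, J, K, L, N, Q, U, W.
Union: D, F, G, J, K, L, N, Q, U, W.

D, F, G, J, K, L, N, Q, U, W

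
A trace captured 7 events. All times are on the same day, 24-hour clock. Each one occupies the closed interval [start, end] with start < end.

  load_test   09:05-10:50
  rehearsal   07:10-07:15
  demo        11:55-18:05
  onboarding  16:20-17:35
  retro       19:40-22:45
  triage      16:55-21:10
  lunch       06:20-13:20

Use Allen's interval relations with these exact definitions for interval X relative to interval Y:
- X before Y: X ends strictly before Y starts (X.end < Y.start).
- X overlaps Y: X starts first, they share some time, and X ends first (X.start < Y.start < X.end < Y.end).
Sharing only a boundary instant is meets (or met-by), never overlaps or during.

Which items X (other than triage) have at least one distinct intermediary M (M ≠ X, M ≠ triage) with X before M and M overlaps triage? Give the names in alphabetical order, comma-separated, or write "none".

Target triage = [16:55, 21:10].
Intermediaries M with M overlaps triage: demo, onboarding.
Via demo — items with X before demo: load_test, rehearsal.
Via onboarding — items with X before onboarding: load_test, lunch, rehearsal.
Union: load_test, lunch, rehearsal.

load_test, lunch, rehearsal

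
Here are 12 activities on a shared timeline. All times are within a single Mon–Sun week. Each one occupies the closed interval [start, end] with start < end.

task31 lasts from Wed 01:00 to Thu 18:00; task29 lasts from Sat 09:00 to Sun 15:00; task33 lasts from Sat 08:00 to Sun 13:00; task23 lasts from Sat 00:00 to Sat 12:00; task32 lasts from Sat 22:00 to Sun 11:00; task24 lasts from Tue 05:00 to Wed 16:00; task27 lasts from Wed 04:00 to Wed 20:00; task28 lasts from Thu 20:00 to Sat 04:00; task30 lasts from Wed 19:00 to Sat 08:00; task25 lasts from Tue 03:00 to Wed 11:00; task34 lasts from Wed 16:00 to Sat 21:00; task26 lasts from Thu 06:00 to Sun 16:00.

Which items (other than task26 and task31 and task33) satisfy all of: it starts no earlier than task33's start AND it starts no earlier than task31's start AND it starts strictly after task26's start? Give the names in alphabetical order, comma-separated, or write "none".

task29, task32

Conditions: its start is no earlier than task33's start (X.start >= Sat 08:00) AND its start is no earlier than task31's start (X.start >= Wed 01:00) AND its start is strictly after task26's start (X.start > Thu 06:00).
task23: start Sat 00:00 >= Sat 08:00? ✗; start Sat 00:00 >= Wed 01:00? ✓; start Sat 00:00 > Thu 06:00? ✓ → no.
task24: start Tue 05:00 >= Sat 08:00? ✗; start Tue 05:00 >= Wed 01:00? ✗; start Tue 05:00 > Thu 06:00? ✗ → no.
task25: start Tue 03:00 >= Sat 08:00? ✗; start Tue 03:00 >= Wed 01:00? ✗; start Tue 03:00 > Thu 06:00? ✗ → no.
task27: start Wed 04:00 >= Sat 08:00? ✗; start Wed 04:00 >= Wed 01:00? ✓; start Wed 04:00 > Thu 06:00? ✗ → no.
task28: start Thu 20:00 >= Sat 08:00? ✗; start Thu 20:00 >= Wed 01:00? ✓; start Thu 20:00 > Thu 06:00? ✓ → no.
task29: start Sat 09:00 >= Sat 08:00? ✓; start Sat 09:00 >= Wed 01:00? ✓; start Sat 09:00 > Thu 06:00? ✓ → yes.
task30: start Wed 19:00 >= Sat 08:00? ✗; start Wed 19:00 >= Wed 01:00? ✓; start Wed 19:00 > Thu 06:00? ✗ → no.
task32: start Sat 22:00 >= Sat 08:00? ✓; start Sat 22:00 >= Wed 01:00? ✓; start Sat 22:00 > Thu 06:00? ✓ → yes.
task34: start Wed 16:00 >= Sat 08:00? ✗; start Wed 16:00 >= Wed 01:00? ✓; start Wed 16:00 > Thu 06:00? ✗ → no.
Result: task29, task32.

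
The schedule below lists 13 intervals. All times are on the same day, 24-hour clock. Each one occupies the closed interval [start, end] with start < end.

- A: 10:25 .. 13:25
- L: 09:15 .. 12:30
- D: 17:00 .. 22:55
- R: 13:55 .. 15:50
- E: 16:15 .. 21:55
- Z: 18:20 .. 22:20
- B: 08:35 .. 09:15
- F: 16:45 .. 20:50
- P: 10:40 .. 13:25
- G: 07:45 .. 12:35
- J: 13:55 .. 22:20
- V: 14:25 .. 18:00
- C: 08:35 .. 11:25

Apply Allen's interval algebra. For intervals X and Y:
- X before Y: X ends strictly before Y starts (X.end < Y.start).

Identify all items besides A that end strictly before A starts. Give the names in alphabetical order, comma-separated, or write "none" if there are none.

Target A = [10:25, 13:25].
B [08:35, 09:15] → before → yes.
C [08:35, 11:25] → overlaps → no.
D [17:00, 22:55] → after → no.
E [16:15, 21:55] → after → no.
F [16:45, 20:50] → after → no.
G [07:45, 12:35] → overlaps → no.
J [13:55, 22:20] → after → no.
L [09:15, 12:30] → overlaps → no.
P [10:40, 13:25] → finishes → no.
R [13:55, 15:50] → after → no.
V [14:25, 18:00] → after → no.
Z [18:20, 22:20] → after → no.
Result: B.

B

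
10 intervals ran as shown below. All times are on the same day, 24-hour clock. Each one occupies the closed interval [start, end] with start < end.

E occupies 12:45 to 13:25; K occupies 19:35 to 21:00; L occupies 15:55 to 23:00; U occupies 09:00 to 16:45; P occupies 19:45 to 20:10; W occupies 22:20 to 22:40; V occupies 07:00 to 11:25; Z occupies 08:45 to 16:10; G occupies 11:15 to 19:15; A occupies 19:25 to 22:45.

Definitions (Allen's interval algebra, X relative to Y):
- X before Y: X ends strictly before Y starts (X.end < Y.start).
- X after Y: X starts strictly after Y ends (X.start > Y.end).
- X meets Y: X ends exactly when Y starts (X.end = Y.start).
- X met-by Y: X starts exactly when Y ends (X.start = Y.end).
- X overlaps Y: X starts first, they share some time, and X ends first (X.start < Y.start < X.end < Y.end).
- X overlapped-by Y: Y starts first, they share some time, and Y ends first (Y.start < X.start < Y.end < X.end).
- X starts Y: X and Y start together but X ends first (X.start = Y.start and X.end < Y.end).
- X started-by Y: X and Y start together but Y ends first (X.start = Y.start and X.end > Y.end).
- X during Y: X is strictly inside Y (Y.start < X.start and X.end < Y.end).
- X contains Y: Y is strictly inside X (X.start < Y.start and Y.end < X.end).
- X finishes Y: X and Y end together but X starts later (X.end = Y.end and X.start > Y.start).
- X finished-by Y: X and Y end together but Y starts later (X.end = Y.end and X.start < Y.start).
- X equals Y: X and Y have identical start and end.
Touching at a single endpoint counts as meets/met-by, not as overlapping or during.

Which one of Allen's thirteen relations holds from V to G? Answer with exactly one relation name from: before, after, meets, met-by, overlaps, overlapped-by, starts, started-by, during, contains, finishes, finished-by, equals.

overlaps

V = [07:00, 11:25]; G = [11:15, 19:15].
Compare endpoints: V.start < G.start, V.start < G.end, V.end > G.start, V.end < G.end.
That pattern is 'overlaps'.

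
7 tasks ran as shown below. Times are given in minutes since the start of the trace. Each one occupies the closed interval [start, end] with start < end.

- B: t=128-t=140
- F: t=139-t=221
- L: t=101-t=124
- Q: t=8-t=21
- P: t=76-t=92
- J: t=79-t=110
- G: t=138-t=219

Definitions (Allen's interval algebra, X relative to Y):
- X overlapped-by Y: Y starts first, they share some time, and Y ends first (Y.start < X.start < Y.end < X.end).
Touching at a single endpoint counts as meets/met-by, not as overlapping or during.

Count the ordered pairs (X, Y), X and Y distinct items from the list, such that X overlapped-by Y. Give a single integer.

5

Checking all 42 ordered pairs for relation 'overlapped-by'; matching pairs in alphabetical order:
(F, B): F overlapped-by B ✓
(F, G): F overlapped-by G ✓
(G, B): G overlapped-by B ✓
(J, P): J overlapped-by P ✓
(L, J): L overlapped-by J ✓
Count: 5.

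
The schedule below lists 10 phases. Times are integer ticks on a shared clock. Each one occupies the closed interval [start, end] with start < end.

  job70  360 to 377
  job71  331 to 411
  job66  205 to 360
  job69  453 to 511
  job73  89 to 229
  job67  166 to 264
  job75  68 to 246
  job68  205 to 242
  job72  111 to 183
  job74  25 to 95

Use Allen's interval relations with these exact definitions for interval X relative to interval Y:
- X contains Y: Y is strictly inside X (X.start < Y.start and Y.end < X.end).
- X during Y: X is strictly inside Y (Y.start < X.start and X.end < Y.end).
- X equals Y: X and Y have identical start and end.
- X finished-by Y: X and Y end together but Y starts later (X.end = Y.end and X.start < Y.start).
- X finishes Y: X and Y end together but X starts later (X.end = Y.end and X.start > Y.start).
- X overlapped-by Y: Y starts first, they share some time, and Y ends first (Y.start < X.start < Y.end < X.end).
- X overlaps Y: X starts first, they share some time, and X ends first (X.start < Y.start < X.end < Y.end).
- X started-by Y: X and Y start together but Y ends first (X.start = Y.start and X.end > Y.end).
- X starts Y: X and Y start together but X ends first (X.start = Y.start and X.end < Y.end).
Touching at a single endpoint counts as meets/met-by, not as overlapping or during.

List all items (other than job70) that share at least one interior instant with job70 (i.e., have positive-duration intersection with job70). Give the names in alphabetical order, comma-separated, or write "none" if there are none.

Target job70 = [360, 377].
job66 [205, 360] → meets → no.
job67 [166, 264] → before → no.
job68 [205, 242] → before → no.
job69 [453, 511] → after → no.
job71 [331, 411] → contains → yes.
job72 [111, 183] → before → no.
job73 [89, 229] → before → no.
job74 [25, 95] → before → no.
job75 [68, 246] → before → no.
Result: job71.

job71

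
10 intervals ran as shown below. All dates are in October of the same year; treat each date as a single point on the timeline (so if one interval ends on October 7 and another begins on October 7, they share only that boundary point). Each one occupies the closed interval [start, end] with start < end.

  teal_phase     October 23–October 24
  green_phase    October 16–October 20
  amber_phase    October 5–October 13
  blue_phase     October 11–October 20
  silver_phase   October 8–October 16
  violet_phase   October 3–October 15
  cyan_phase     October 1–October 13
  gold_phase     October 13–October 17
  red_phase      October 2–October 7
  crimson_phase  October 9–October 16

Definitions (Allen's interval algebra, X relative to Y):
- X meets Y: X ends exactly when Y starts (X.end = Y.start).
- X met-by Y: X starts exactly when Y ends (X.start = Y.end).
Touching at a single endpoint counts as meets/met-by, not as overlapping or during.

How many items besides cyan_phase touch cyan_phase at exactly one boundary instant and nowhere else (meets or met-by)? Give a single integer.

1

Target cyan_phase = [October 1, October 13].
amber_phase [October 5, October 13] → finishes → no.
blue_phase [October 11, October 20] → overlapped-by → no.
crimson_phase [October 9, October 16] → overlapped-by → no.
gold_phase [October 13, October 17] → met-by → counts.
green_phase [October 16, October 20] → after → no.
red_phase [October 2, October 7] → during → no.
silver_phase [October 8, October 16] → overlapped-by → no.
teal_phase [October 23, October 24] → after → no.
violet_phase [October 3, October 15] → overlapped-by → no.
Total: 1.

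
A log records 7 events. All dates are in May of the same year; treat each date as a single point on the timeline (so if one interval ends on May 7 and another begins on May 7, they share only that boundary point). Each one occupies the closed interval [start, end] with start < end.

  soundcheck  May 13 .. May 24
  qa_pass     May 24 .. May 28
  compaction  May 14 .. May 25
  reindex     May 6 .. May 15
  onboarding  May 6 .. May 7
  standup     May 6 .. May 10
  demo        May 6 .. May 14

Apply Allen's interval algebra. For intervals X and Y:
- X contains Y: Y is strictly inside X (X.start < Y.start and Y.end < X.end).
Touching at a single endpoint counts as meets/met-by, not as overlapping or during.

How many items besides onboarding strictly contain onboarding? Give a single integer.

Target onboarding = [May 6, May 7].
compaction [May 14, May 25] → after → no.
demo [May 6, May 14] → started-by → no.
qa_pass [May 24, May 28] → after → no.
reindex [May 6, May 15] → started-by → no.
soundcheck [May 13, May 24] → after → no.
standup [May 6, May 10] → started-by → no.
Total: 0.

0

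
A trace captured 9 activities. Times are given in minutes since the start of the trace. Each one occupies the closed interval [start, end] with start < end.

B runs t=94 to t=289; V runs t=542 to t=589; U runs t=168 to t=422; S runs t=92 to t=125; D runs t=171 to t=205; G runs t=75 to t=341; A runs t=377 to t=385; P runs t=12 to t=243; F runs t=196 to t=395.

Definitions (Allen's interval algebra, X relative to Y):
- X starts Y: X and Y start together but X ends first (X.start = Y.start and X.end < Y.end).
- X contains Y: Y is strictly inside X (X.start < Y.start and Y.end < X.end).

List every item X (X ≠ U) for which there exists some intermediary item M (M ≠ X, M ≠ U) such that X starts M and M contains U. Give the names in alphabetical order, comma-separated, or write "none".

none

Target U = [t=168, t=422].
Intermediaries M with M contains U: none.
Union: none.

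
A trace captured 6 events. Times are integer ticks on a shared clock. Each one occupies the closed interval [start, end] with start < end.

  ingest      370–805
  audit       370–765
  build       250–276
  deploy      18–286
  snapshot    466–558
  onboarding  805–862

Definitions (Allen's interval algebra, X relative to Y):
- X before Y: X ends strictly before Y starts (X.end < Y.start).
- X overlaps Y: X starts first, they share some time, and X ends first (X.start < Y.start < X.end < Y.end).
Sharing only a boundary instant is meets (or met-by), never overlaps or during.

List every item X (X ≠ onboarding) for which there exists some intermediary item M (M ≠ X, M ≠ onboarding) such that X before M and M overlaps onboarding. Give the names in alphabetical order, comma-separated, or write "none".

none

Target onboarding = [805, 862].
Intermediaries M with M overlaps onboarding: none.
Union: none.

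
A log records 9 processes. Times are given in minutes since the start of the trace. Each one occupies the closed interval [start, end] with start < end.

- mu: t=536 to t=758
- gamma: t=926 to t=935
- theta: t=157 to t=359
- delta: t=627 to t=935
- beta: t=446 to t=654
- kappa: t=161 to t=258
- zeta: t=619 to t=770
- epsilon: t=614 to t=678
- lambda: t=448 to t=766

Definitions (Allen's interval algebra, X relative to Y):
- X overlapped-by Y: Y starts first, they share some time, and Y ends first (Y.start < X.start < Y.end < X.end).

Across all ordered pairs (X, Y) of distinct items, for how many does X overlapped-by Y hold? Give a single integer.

Checking all 72 ordered pairs for relation 'overlapped-by'; matching pairs in alphabetical order:
(delta, beta): delta overlapped-by beta ✓
(delta, epsilon): delta overlapped-by epsilon ✓
(delta, lambda): delta overlapped-by lambda ✓
(delta, mu): delta overlapped-by mu ✓
(delta, zeta): delta overlapped-by zeta ✓
(epsilon, beta): epsilon overlapped-by beta ✓
(lambda, beta): lambda overlapped-by beta ✓
(mu, beta): mu overlapped-by beta ✓
(zeta, beta): zeta overlapped-by beta ✓
(zeta, epsilon): zeta overlapped-by epsilon ✓
(zeta, lambda): zeta overlapped-by lambda ✓
(zeta, mu): zeta overlapped-by mu ✓
Count: 12.

12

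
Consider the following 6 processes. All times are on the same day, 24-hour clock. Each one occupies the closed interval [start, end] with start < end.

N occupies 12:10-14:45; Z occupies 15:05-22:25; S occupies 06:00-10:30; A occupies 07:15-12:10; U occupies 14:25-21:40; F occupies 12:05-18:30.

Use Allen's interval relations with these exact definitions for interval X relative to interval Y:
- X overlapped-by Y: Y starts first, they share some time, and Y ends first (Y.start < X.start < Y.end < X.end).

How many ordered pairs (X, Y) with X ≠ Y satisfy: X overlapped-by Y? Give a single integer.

Checking all 30 ordered pairs for relation 'overlapped-by'; matching pairs in alphabetical order:
(A, S): A overlapped-by S ✓
(F, A): F overlapped-by A ✓
(U, F): U overlapped-by F ✓
(U, N): U overlapped-by N ✓
(Z, F): Z overlapped-by F ✓
(Z, U): Z overlapped-by U ✓
Count: 6.

6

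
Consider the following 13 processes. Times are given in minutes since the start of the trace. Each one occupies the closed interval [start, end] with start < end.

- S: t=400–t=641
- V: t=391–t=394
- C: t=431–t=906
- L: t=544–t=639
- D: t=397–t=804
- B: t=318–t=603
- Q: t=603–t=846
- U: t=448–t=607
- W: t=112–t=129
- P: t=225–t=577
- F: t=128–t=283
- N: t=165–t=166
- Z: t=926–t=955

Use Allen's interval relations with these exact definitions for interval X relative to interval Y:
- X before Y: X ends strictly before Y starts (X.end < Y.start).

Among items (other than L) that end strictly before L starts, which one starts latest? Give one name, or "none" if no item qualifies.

Target L = [t=544, t=639].
B [t=318, t=603] → overlaps → excluded.
C [t=431, t=906] → contains → excluded.
D [t=397, t=804] → contains → excluded.
F [t=128, t=283] → before → candidate.
N [t=165, t=166] → before → candidate.
P [t=225, t=577] → overlaps → excluded.
Q [t=603, t=846] → overlapped-by → excluded.
S [t=400, t=641] → contains → excluded.
U [t=448, t=607] → overlaps → excluded.
V [t=391, t=394] → before → candidate.
W [t=112, t=129] → before → candidate.
Z [t=926, t=955] → after → excluded.
Among candidates, latest start is t=391 → V.

V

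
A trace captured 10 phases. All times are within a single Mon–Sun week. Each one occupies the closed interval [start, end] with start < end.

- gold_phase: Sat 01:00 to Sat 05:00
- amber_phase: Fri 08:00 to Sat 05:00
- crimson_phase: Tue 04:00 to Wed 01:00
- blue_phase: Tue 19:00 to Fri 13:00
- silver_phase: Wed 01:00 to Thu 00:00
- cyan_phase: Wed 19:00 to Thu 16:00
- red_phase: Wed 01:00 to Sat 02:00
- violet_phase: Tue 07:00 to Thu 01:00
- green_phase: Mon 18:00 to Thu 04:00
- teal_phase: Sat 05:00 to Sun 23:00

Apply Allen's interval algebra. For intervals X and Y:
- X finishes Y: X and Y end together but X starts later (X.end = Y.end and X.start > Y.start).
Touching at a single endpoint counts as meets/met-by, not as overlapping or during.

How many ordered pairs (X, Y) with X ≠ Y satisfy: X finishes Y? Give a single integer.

Checking all 90 ordered pairs for relation 'finishes'; matching pairs in alphabetical order:
(gold_phase, amber_phase): gold_phase finishes amber_phase ✓
Count: 1.

1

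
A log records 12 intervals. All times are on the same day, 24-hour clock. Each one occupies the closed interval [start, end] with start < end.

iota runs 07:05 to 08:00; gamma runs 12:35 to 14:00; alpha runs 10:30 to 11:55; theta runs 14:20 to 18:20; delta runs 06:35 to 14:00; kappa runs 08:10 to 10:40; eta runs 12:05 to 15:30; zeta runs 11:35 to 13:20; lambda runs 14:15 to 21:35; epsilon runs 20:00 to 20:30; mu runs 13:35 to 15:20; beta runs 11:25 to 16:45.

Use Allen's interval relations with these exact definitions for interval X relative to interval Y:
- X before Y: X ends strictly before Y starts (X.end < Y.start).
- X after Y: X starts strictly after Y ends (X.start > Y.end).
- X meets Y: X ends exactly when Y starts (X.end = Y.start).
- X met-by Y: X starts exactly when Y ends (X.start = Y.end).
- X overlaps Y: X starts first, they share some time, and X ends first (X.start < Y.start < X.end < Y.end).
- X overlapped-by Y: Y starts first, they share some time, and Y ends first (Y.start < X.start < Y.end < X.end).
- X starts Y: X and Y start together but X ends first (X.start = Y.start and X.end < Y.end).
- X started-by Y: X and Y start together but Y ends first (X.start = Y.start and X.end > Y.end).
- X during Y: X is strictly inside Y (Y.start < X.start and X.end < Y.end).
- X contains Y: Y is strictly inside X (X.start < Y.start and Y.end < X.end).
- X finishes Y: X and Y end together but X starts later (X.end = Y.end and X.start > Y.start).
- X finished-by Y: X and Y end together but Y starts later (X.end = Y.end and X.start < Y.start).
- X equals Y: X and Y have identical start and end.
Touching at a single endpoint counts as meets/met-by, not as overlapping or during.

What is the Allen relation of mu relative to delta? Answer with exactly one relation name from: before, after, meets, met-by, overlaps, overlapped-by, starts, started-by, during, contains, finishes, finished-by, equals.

mu = [13:35, 15:20]; delta = [06:35, 14:00].
Compare endpoints: mu.start > delta.start, mu.start < delta.end, mu.end > delta.start, mu.end > delta.end.
That pattern is 'overlapped-by'.

overlapped-by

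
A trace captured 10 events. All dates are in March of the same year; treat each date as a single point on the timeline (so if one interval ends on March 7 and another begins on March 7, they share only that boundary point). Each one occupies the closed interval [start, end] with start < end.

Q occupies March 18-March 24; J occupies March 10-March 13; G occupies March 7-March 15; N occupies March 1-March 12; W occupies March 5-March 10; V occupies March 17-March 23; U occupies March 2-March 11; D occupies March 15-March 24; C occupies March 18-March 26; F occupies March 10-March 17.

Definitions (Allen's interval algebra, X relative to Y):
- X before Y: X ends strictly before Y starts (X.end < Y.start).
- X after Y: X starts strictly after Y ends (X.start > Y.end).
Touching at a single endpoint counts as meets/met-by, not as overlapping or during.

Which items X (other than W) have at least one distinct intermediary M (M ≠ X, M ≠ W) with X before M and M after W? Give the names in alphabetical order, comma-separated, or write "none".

Target W = [March 5, March 10].
Intermediaries M with M after W: C, D, Q, V.
Via C — items with X before C: F, G, J, N, U.
Via D — items with X before D: J, N, U.
Via Q — items with X before Q: F, G, J, N, U.
Via V — items with X before V: G, J, N, U.
Union: F, G, J, N, U.

F, G, J, N, U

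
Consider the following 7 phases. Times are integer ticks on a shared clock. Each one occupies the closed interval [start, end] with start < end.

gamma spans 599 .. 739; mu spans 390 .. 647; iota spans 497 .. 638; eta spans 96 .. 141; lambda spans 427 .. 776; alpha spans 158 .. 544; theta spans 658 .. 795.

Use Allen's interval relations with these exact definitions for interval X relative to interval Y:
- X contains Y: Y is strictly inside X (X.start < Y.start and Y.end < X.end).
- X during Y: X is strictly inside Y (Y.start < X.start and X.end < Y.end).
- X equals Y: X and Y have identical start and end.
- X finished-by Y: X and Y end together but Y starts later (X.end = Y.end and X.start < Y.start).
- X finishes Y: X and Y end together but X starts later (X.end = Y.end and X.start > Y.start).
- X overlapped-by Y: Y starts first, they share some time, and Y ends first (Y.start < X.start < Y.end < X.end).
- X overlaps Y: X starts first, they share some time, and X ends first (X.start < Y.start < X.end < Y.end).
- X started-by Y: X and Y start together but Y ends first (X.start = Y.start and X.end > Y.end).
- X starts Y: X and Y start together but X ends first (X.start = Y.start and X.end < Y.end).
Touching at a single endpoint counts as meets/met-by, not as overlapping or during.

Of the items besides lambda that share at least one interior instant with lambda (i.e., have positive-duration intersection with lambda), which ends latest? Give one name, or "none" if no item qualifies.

Target lambda = [427, 776].
alpha [158, 544] → overlaps → candidate.
eta [96, 141] → before → excluded.
gamma [599, 739] → during → candidate.
iota [497, 638] → during → candidate.
mu [390, 647] → overlaps → candidate.
theta [658, 795] → overlapped-by → candidate.
Among candidates, latest end is 795 → theta.

theta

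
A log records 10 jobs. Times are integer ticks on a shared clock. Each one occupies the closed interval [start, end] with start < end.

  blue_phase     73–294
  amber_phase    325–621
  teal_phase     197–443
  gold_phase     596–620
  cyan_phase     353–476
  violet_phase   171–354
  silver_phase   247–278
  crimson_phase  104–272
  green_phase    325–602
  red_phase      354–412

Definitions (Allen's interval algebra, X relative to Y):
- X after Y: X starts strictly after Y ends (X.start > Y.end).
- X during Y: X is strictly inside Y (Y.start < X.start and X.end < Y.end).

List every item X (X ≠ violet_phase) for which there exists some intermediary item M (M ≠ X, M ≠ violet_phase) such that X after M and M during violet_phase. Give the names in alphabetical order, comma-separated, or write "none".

amber_phase, cyan_phase, gold_phase, green_phase, red_phase

Target violet_phase = [171, 354].
Intermediaries M with M during violet_phase: silver_phase.
Via silver_phase — items with X after silver_phase: amber_phase, cyan_phase, gold_phase, green_phase, red_phase.
Union: amber_phase, cyan_phase, gold_phase, green_phase, red_phase.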